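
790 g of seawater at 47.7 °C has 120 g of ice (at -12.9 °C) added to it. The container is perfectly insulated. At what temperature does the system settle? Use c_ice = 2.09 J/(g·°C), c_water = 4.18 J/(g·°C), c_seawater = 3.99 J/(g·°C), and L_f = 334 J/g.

Conservation of energy gives ΣQ = 0:
warm ice to 0 °C: 120·2.09·(0 − (-12.9)) = 3235.3
  latent heat to melt: 120·334 = 40080
  meltwater 0→T: 120·4.18·T = 501.6 T
  seawater cools: 790·3.99·(T − 47.7) = 3152.1(T − 47.7)
3653.7 T = 150355 − 43315 = 107040
T ≈ 29.30 °C. Since T > 0 °C, the all-ice-melts assumption holds.

T_f ≈ 29.3 °C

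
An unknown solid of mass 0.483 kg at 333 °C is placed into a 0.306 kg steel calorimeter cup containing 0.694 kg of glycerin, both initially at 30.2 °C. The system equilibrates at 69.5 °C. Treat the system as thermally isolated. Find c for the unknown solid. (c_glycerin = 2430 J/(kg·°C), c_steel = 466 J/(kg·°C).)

Energy conservation, ΣQ = 0:
0.483×c×(69.5 − 333) + 0.694×2430×(69.5 − 30.2) + 0.306×466×(69.5 − 30.2) = 0
-127.27 c = -71880
c = -71880/-127.27 ≈ 564.8 J/(kg·°C)

c ≈ 565 J/(kg·°C)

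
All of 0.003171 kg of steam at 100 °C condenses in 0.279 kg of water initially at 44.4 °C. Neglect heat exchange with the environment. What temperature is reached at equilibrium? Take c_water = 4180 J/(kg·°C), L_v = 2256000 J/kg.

T_f ≈ 51.1 °C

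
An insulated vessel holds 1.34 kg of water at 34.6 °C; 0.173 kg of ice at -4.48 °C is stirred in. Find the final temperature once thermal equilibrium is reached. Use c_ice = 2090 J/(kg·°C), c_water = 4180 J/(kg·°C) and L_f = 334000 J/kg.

T_f ≈ 21.3 °C

Energy balance with sensible and latent terms:
ice -4.48→0 °C: 0.173×2090×4.48 = 1619.8; fusion: m_ice L_f = 0.173×334000 = 57782; warm the meltwater: 723.14 T; water: 5601.2(T − 34.6)
6324.3 T = 193802 − 59402 = 134400
T ≈ 21.25 °C — above 0 °C, consistent with complete melting.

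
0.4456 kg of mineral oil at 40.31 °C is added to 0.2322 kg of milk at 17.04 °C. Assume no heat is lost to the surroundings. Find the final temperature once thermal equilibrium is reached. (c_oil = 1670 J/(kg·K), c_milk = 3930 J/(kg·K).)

T_f ≈ 27.5 °C

With ΣQ=0 the equilibrium temperature is the m·c-weighted mean:
T_f = (744.15*40.31 + 912.55*17.04) / (744.15 + 912.55)
    = 45547 / 1656.7 ≈ 27.49 °C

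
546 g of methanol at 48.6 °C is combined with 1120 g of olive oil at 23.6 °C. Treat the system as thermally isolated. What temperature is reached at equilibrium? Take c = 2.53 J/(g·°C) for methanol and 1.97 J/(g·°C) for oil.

T_f ≈ 33.2 °C

Conservation of energy gives ΣQ = 0:
546×2.53×(T − 48.6) + 1120×1.97×(T − 23.6) = 0
1381.4(T − 48.6) + 2206.4(T − 23.6) = 0
3587.8 T = 119206
T ≈ 33.23 °C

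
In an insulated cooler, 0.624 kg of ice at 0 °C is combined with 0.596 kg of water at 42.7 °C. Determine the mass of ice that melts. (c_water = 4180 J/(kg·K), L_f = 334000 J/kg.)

Cooling the water to 0 °C releases 0.596·4180·42.7 = 106378 J.
Melting all 0.624 kg of ice would need 0.624·334000 = 208416 J.
106378 J < 208416 J, so only part of the ice melts and the system sits at 0 °C.
m_melt = 106378 / L_f = 0.3185 kg.

m_melted ≈ 0.318 kg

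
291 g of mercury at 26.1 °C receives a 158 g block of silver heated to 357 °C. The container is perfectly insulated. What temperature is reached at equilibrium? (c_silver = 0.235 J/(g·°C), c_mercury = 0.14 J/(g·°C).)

Let T be the final temperature. ΣQ_i = 0:
158*0.235*(T − 357) + 291*0.14*(T − 26.1) = 0
37.13(T − 357) + 40.74(T − 26.1) = 0
77.87 T = 14319
T = 14319 / 77.87 = 184 °C

T_f ≈ 183.9 °C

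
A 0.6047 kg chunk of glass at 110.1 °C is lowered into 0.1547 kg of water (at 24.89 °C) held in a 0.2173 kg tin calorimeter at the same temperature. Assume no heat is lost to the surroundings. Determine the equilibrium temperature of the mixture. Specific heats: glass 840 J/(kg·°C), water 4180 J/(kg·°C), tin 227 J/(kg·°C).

Taking heat into each body as positive, Σ m c ΔT = 0:
0.6047*840*(T − 110.1) + 0.1547*4180*(T − 24.89) + 0.2173*227*(T − 24.89) = 0
507.95(T − 110.1) + 646.65(T − 24.89) + 49.33(T − 24.89) = 0
(507.95 + 646.65 + 49.33) T = 507.95*110.1 + 646.65*24.89 + 49.33*24.89
T = 73248/1203.9 ≈ 60.84 °C

T_f ≈ 60.8 °C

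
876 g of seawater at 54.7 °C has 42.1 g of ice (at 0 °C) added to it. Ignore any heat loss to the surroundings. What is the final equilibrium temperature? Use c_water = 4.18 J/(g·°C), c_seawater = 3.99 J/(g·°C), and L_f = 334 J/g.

Setting the total heat transfer to zero:
melt ice: 42.1·334 = 14061; warm the meltwater: 175.98 T; seawater: 3495.2(T − 54.7)
3671.2 T = 191190 − 14061 = 177128
T ≈ 48.25 °C. Since T > 0 °C, the all-ice-melts assumption holds.

T_f ≈ 48.2 °C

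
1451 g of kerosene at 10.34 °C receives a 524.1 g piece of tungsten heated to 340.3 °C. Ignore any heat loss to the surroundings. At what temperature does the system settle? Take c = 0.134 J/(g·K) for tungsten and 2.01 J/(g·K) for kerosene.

Taking heat into each body as positive, Σ m c ΔT = 0:
524.1*0.134*(T − 340.3) + 1451*2.01*(T − 10.34) = 0
70.23(T − 340.3) + 2916.5(T − 10.34) = 0
(70.23 + 2916.5) T = 70.23*340.3 + 2916.5*10.34
T = 54056 / 2986.7 = 18.1 °C

T_f ≈ 18.1 °C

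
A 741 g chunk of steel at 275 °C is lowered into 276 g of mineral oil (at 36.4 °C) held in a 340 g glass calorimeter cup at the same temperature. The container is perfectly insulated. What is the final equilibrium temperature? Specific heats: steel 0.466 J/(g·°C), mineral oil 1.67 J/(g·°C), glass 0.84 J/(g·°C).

T_f ≈ 111.9 °C

T_f = Σ m_i c_i T_i / Σ m_i c_i:
T_f = (345.31*275 + 460.92*36.4 + 285.6*36.4) / (345.31 + 460.92 + 285.6)
    = 122132 / 1091.8 ≈ 111.86 °C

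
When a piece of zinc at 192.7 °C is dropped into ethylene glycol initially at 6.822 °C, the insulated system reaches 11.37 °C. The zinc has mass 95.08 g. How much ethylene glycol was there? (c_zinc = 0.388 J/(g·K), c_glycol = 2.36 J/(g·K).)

m ≈ 623 g

Setting the total heat transfer to zero:
95.08·0.388·(11.37 − 192.7) + m·2.36·(11.37 − 6.822) = 0
10.73 m = 6689.5
m = 6689.5/10.73 ≈ 623.2 g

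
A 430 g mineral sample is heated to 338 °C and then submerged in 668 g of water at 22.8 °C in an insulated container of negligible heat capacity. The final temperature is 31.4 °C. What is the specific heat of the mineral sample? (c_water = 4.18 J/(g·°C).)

c ≈ 0.182 J/(g·°C)

m_s c (T_s − T_f) = m_water c_water (T_f − T_0):
430×c×(338 − 31.4) = 668×4.18×(31.4 − 22.8)
131838 c = 24013  ⇒  c ≈ 0.1821 J/(g·°C)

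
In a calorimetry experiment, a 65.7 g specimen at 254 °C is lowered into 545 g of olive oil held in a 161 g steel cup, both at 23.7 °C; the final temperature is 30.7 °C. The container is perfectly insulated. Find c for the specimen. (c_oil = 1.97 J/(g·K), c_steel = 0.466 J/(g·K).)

Let T be the final temperature. ΣQ_i = 0:
65.7·c·(30.7 − 254) + 545·1.97·(30.7 − 23.7) + 161·0.466·(30.7 − 23.7) = 0
-14671 c = -8040.7
c = -8040.7/-14671 ≈ 0.5481 J/(g·K)

c ≈ 0.548 J/(g·K)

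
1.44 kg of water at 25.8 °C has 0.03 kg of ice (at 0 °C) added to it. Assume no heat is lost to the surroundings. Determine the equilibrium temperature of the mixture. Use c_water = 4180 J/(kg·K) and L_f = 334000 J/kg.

T_f ≈ 23.6 °C

Energy balance with sensible and latent terms:
melt ice: 0.03×334000 = 10020; warm the meltwater: 125.4 T; water cools: 1.44×4180×(T − 25.8) = 6019.2(T − 25.8)
6144.6 T = 155295 − 10020 = 145275
T ≈ 23.64 °C (positive, so assuming full melt was valid).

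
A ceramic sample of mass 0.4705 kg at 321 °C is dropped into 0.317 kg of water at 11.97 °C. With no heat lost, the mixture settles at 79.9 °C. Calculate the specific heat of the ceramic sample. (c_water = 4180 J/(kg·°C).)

c ≈ 793 J/(kg·°C)

m_s c (T_s − T_f) = m_water c_water (T_f − T_0):
0.4705·c·(321 − 79.9) = 0.317·4180·(79.9 − 11.97)
113.44 c = 90011  ⇒  c ≈ 793.5 J/(kg·°C)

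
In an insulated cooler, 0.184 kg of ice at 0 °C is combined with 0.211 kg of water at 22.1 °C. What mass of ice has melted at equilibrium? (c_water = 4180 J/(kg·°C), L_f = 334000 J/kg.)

m_melted ≈ 0.0584 kg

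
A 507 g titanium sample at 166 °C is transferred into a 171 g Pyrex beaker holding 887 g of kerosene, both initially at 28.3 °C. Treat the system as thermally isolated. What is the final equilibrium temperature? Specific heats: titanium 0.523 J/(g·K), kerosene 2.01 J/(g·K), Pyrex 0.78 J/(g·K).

T_f ≈ 45.0 °C

Energy conservation, ΣQ = 0:
507×0.523×(T − 166) + 887×2.01×(T − 28.3) + 171×0.78×(T − 28.3) = 0
265.16(T − 166) + 1782.9(T − 28.3) + 133.38(T − 28.3) = 0
2181.4 T = 98247
T ≈ 45.04 °C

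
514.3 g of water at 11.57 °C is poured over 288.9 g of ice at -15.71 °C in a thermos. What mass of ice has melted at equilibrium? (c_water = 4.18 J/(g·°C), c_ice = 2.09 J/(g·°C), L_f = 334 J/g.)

m_melted ≈ 46.1 g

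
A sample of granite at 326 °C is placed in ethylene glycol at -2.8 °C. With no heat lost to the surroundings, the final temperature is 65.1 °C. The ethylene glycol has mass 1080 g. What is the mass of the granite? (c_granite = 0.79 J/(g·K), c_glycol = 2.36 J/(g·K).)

Heat gained plus heat lost sum to zero:
m×0.79×(65.1 − 326) + 1080×2.36×(65.1 − (-2.8)) = 0
-206.11 m = -173064
m = -173064/-206.11 ≈ 839.7 g

m ≈ 840 g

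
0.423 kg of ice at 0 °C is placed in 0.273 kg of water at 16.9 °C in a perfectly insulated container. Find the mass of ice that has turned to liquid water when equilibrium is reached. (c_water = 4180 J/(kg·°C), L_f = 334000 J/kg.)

m_melted ≈ 0.0577 kg

Water can give up m c ΔT = 0.273·4180·16.9 = 19285 J before reaching 0 °C.
Melting all 0.423 kg of ice would need 0.423·334000 = 141282 J.
Since 19285 < 141282 J, not all the ice melts; equilibrium is at 0 °C.
m_melt = 19285 / L_f = 0.05774 kg.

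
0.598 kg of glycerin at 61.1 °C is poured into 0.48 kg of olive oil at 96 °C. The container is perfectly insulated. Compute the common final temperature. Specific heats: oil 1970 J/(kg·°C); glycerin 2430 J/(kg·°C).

T_f ≈ 74.9 °C

Let T be the final temperature. ΣQ_i = 0:
0.48*1970*(T − 96) + 0.598*2430*(T − 61.1) = 0
945.6(T − 96) + 1453.1(T − 61.1) = 0
2398.7 T = 179564
T = 179564/2398.7 ≈ 74.86 °C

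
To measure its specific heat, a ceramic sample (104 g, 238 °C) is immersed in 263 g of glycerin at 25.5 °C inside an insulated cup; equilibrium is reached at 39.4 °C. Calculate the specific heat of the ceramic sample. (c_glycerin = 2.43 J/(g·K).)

Let T be the final temperature. ΣQ_i = 0:
104·c·(39.4 − 238) + 263·2.43·(39.4 − 25.5) = 0
-20654 c = -8883.4
c = -8883.4/-20654 ≈ 0.4301 J/(g·K)

c ≈ 0.43 J/(g·K)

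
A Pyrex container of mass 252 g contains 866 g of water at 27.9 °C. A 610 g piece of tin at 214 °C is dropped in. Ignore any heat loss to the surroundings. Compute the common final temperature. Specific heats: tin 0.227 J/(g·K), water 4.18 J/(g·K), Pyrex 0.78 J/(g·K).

Taking heat into each body as positive, Σ m c ΔT = 0:
610*0.227*(T − 214) + 866*4.18*(T − 27.9) + 252*0.78*(T − 27.9) = 0
3954.9 T = 136111
T ≈ 34.42 °C

T_f ≈ 34.4 °C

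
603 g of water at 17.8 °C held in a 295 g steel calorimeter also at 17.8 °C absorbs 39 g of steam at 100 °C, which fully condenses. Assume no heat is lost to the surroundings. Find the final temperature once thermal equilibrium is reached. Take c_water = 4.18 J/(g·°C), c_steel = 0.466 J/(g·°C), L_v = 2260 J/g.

Taking heat into each body as positive, Σ m c ΔT = 0:
latent heat released on condensation: 39·2260 = 88140
  condensate cools 100→T: 39·4.18·(T − 100) = 163.02(T − 100)
  water warms: 603·4.18·(T − 17.8) = 2520.5(T − 17.8)
  cup: 137.47(T − 17.8)
2821 T = 88140 + 16302 + 47313 = 151755
T ≈ 53.79 °C, under the boiling point, so the assumption holds.

T_f ≈ 53.8 °C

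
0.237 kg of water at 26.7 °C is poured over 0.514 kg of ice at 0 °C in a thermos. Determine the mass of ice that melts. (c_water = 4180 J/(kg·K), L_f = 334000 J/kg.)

Water can give up m c ΔT = 0.237×4180×26.7 = 26451 J before reaching 0 °C.
Melting all 0.514 kg of ice would need 0.514×334000 = 171676 J.
Since 26451 < 171676 J, not all the ice melts; equilibrium is at 0 °C.
m_melted×334000 = 26451  ⇒  m_melted ≈ 0.07919 kg.

m_melted ≈ 0.0792 kg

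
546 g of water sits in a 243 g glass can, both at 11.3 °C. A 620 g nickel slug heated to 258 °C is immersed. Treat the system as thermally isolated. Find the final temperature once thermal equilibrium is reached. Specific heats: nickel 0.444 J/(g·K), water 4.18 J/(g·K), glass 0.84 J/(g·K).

T_f ≈ 35.9 °C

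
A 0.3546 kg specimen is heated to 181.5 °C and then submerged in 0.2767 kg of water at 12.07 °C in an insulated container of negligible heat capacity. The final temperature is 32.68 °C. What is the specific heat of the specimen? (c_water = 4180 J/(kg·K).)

c ≈ 452 J/(kg·K)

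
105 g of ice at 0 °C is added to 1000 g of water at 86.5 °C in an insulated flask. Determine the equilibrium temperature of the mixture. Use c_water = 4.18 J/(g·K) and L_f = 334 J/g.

T_f ≈ 70.7 °C

Energy balance with sensible and latent terms:
fusion: m_ice L_f = 105×334 = 35070; warm the meltwater: 438.9 T; water: 4180(T − 86.5)
4618.9 T = 361570 − 35070 = 326500
T ≈ 70.69 °C. Since T > 0 °C, the all-ice-melts assumption holds.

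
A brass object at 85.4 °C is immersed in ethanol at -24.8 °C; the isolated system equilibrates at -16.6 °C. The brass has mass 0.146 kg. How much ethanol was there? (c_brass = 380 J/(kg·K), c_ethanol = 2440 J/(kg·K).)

Taking heat into each body as positive, Σ m c ΔT = 0:
0.146·380·(-16.6 − 85.4) + m·2440·(-16.6 − (-24.8)) = 0
20008 m = 5659
m = 5659/20008 ≈ 0.2828 kg

m ≈ 0.283 kg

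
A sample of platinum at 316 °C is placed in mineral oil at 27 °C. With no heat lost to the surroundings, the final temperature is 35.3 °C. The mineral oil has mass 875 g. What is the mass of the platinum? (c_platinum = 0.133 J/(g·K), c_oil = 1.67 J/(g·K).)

m ≈ 325 g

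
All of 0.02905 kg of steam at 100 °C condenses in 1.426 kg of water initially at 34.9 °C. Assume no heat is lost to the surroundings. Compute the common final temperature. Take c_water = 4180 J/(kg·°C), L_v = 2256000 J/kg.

Taking heat into each body as positive, Σ m c ΔT = 0:
condense steam: −0.02905×2256000 = −65537
  condensate cools 100→T: 0.02905×4180×(T − 100) = 121.43(T − 100)
  original water: 5960.7(T − 34.9)
6082.1 T = 65537 + 12143 + 208028 = 285707
T ≈ 46.98 °C, under the boiling point, so the assumption holds.

T_f ≈ 47.0 °C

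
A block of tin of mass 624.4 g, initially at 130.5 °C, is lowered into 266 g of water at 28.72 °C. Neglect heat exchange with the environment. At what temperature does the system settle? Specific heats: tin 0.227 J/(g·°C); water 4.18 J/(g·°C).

T_f is the heat-capacity-weighted average of the initial temperatures:
T_f = (141.74·130.5 + 1111.9·28.72) / (141.74 + 1111.9)
    = 50430 / 1253.6 ≈ 40.23 °C

T_f ≈ 40.2 °C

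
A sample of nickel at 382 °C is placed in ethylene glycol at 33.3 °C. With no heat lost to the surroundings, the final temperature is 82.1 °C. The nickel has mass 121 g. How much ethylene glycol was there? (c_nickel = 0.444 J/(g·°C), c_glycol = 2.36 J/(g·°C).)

Net heat exchanged in the isolated system is zero:
121·0.444·(82.1 − 382) + m·2.36·(82.1 − 33.3) = 0
115.17 m = 16112
m = 16112/115.17 ≈ 139.9 g

m ≈ 140 g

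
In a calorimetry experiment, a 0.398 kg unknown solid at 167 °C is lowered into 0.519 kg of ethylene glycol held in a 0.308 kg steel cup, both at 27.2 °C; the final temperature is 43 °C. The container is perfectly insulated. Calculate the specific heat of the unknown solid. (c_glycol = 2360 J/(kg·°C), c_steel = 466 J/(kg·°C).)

c ≈ 438 J/(kg·°C)

Let T be the final temperature. ΣQ_i = 0:
0.398×c×(43 − 167) + 0.519×2360×(43 − 27.2) + 0.308×466×(43 − 27.2) = 0
-49.35 c = -21620
c = -21620/-49.35 ≈ 438.1 J/(kg·°C)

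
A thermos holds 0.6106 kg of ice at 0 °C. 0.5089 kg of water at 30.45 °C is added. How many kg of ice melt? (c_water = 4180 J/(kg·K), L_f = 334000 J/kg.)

m_melted ≈ 0.194 kg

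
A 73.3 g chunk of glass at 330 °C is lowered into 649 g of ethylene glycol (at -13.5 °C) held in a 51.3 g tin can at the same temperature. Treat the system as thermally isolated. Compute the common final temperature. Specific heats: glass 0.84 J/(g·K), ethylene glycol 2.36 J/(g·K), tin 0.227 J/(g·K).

T_f ≈ -0.3 °C

Energy conservation, ΣQ = 0:
73.3×0.84×(T − 330) + 649×2.36×(T − (-13.5)) + 51.3×0.227×(T − (-13.5)) = 0
(61.57 + 1531.6 + 11.65) T = 61.57×330 + 1531.6×(-13.5) + 11.65×(-13.5)
T = -515.59 / 1604.9 = -0.321 °C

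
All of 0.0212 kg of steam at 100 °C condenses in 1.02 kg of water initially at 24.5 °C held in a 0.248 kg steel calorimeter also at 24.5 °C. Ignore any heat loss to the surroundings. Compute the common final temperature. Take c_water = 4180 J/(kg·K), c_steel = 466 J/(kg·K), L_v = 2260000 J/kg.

Taking heat into each body as positive, Σ m c ΔT = 0:
steam→water at 100 °C releases m L_v = 0.0212×2260000 = 47912
  condensed water 100 °C→T: 88.62(T − 100)
  water warms: 1.02×4180×(T − 24.5) = 4263.6(T − 24.5)
  steel cup: 0.248×466×(T − 24.5) = 115.57(T − 24.5)
4467.8 T = 47912 + 8861.6 + 107290 = 164063
T ≈ 36.72 °C (< 100 °C, so full condensation is consistent).

T_f ≈ 36.7 °C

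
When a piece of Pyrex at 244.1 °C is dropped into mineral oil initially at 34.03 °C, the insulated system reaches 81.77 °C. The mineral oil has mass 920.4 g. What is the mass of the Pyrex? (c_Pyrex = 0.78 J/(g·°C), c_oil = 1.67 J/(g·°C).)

m ≈ 580 g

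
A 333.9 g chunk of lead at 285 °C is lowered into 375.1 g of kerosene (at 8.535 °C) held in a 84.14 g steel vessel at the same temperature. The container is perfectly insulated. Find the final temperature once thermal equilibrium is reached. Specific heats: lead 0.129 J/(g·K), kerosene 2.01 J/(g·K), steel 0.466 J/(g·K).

Energy conservation, ΣQ = 0:
333.9·0.129·(T − 285) + 375.1·2.01·(T − 8.535) + 84.14·0.466·(T − 8.535) = 0
(43.07 + 753.95 + 39.21) T = 43.07·285 + 753.95·8.535 + 39.21·8.535
T = 19045 / 836.23 = 22.8 °C

T_f ≈ 22.8 °C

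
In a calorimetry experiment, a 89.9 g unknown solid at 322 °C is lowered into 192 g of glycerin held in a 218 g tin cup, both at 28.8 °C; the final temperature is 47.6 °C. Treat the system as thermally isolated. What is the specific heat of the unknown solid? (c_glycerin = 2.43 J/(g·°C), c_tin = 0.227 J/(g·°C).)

c ≈ 0.393 J/(g·°C)

Taking heat into each body as positive, Σ m c ΔT = 0:
89.9·c·(47.6 − 322) + 192·2.43·(47.6 − 28.8) + 218·0.227·(47.6 − 28.8) = 0
-24669 c = -9701.7
c = -9701.7/-24669 ≈ 0.3933 J/(g·°C)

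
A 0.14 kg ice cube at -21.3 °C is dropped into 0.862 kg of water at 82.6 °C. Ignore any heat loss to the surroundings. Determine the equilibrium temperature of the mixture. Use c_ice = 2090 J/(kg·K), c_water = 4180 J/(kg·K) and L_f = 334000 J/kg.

T_f ≈ 58.4 °C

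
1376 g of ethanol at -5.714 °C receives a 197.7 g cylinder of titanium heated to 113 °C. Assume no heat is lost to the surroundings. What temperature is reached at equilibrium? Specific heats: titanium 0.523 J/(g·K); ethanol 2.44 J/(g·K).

T_f ≈ -2.2 °C

Let T be the final temperature. ΣQ_i = 0:
197.7·0.523·(T − 113) + 1376·2.44·(T − (-5.714)) = 0
3460.8 T = -7500.5
T = -7500.5/3460.8 ≈ -2.17 °C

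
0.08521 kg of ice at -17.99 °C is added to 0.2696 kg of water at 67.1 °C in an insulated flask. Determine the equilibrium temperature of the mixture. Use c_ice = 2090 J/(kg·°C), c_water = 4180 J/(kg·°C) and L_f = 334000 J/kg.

Taking heat into each body as positive, Σ m c ΔT = 0:
ice -17.99→0 °C: 0.08521·2090·17.99 = 3203.8; latent heat to melt: 0.08521·334000 = 28460; warm the meltwater: 356.18 T; water cools: 0.2696·4180·(T − 67.1) = 1126.9(T − 67.1)
1483.1 T = 75617 − 31664 = 43953
T ≈ 29.64 °C. Since T > 0 °C, the all-ice-melts assumption holds.

T_f ≈ 29.6 °C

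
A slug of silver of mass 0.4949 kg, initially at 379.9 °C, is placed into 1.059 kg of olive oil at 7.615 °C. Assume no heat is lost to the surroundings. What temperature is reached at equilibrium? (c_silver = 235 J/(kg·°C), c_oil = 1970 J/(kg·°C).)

T_f ≈ 27.3 °C

Taking heat into each body as positive, Σ m c ΔT = 0:
0.4949*235*(T − 379.9) + 1.059*1970*(T − 7.615) = 0
116.3(T − 379.9) + 2086.2(T − 7.615) = 0
(116.3 + 2086.2) T = 116.3*379.9 + 2086.2*7.615
T = 60070/2202.5 ≈ 27.27 °C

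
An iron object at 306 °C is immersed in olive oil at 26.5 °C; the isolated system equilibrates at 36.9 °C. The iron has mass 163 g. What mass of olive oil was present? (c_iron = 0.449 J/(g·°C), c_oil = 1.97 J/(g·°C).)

|Q_iron| = |Q_oil|:
163×0.449×(306 − 36.9) = m×1.97×(36.9 − 26.5)
20.49 m = 19695  ⇒  m ≈ 961.3 g

m ≈ 961 g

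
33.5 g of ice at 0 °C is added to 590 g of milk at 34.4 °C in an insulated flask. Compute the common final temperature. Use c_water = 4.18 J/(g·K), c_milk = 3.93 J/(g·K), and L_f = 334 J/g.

T_f ≈ 27.9 °C

Sum of m c ΔT and latent-heat terms is zero:
fusion: m_ice L_f = 33.5×334 = 11189; warm the meltwater: 140.03 T; milk cools: 590×3.93×(T − 34.4) = 2318.7(T − 34.4)
2458.7 T = 79763 − 11189 = 68574
T ≈ 27.89 °C — above 0 °C, consistent with complete melting.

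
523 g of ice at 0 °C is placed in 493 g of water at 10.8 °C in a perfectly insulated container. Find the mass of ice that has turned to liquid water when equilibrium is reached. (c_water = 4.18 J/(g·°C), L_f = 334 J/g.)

Cooling the water to 0 °C releases 493·4.18·10.8 = 22256 J.
Melting all 523 g of ice would need 523·334 = 174682 J.
22256 J < 174682 J, so only part of the ice melts and the system sits at 0 °C.
Mass melted = 22256/334 ≈ 66.63 g.

m_melted ≈ 66.6 g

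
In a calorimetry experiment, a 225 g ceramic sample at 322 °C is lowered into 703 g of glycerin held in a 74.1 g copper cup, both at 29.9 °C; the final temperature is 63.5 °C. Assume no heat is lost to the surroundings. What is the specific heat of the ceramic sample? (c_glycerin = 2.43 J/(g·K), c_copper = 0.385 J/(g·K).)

c ≈ 1 J/(g·K)

Heat gained plus heat lost sum to zero:
225·c·(63.5 − 322) + 703·2.43·(63.5 − 29.9) + 74.1·0.385·(63.5 − 29.9) = 0
-58162 c = -58357
c = -58357/-58162 ≈ 1.003 J/(g·K)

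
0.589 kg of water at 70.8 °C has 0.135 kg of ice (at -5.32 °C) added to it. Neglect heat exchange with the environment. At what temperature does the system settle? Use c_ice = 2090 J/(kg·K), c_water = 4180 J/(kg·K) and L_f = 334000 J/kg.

Sum of m c ΔT and latent-heat terms is zero:
ice -5.32→0 °C: 0.135·2090·5.32 = 1501; melt ice: 0.135·334000 = 45090; meltwater 0→T: 0.135·4180·T = 564.3 T; water cools: 0.589·4180·(T − 70.8) = 2462(T − 70.8)
3026.3 T = 174311 − 46591 = 127720
T ≈ 42.20 °C (positive, so assuming full melt was valid).

T_f ≈ 42.2 °C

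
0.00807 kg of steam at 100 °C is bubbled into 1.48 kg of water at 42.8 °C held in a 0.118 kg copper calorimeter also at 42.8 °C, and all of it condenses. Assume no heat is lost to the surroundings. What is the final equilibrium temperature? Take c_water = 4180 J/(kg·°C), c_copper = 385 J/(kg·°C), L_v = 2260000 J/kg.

T_f ≈ 46.0 °C

Net heat exchanged in the isolated system is zero:
latent heat released on condensation: 0.00807·2260000 = 18238
  condensed water 100 °C→T: 33.73(T − 100)
  water warms: 1.48·4180·(T − 42.8) = 6186.4(T − 42.8)
  cup: 45.43(T − 42.8)
6265.6 T = 18238 + 3373.3 + 266722 = 288334
T ≈ 46.02 °C (< 100 °C, so full condensation is consistent).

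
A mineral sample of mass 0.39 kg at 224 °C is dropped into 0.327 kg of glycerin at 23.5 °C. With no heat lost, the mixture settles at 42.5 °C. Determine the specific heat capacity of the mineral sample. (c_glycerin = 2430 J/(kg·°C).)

m_s c (T_s − T_f) = m_glycerin c_glycerin (T_f − T_0):
0.39×c×(224 − 42.5) = 0.327×2430×(42.5 − 23.5)
70.78 c = 15098  ⇒  c ≈ 213.3 J/(kg·°C)

c ≈ 213 J/(kg·°C)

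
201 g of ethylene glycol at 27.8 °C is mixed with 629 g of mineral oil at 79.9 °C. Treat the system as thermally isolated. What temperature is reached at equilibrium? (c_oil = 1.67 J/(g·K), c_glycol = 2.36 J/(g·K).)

|Q_oil| = |Q_glycol|:
629·1.67·(79.9 − T) = 201·2.36·(T − 27.8)
1050.4(79.9 − T) = 474.36(T − 27.8)
1524.8 T = 97117  ⇒  T ≈ 63.69 °C

T_f ≈ 63.7 °C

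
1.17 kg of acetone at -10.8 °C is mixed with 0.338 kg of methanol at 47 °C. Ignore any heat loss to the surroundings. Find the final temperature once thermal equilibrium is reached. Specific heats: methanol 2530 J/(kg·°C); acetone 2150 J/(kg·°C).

T_f = Σ m_i c_i T_i / Σ m_i c_i:
T_f = (855.14·47 + 2515.5·(-10.8)) / (855.14 + 2515.5)
    = 13024 / 3370.6 ≈ 3.86 °C

T_f ≈ 3.9 °C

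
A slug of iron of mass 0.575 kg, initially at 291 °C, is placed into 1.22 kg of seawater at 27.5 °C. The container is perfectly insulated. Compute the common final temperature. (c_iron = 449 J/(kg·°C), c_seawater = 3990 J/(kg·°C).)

T_f is the heat-capacity-weighted average of the initial temperatures:
T_f = (258.17*291 + 4867.8*27.5) / (258.17 + 4867.8)
    = 208993 / 5126 ≈ 40.77 °C

T_f ≈ 40.8 °C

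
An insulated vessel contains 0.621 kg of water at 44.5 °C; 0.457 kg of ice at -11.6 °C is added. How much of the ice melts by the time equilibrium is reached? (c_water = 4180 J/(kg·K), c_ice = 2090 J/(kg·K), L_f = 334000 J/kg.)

m_melted ≈ 0.313 kg

Heat available from the water dropping to 0 °C: 0.621·4180·44.5 = 115512 J.
Of that, 0.457·2090·11.6 = 11080 J goes to bring the ice to 0 °C, leaving 104433 J.
Fully melting the ice requires m_ice L_f = 0.457·334000 = 152638 J.
Since 104433 < 152638 J, not all the ice melts; equilibrium is at 0 °C.
m_melt = 104433 / L_f = 0.3127 kg.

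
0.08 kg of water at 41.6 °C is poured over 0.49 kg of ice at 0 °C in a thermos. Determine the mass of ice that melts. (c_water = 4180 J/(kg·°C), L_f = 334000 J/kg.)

m_melted ≈ 0.0416 kg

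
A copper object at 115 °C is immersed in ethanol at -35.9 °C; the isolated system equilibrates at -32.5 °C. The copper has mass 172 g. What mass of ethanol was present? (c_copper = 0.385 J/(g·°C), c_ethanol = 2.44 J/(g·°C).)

|Q_copper| = |Q_ethanol|:
172·0.385·(115 − -32.5) = m·2.44·(-32.5 − (-35.9))
8.296 m = 9767.5  ⇒  m ≈ 1177 g

m ≈ 1180 g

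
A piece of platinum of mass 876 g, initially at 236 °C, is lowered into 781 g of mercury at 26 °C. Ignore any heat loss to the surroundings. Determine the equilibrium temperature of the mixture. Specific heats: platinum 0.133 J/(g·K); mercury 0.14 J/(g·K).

T_f ≈ 134.3 °C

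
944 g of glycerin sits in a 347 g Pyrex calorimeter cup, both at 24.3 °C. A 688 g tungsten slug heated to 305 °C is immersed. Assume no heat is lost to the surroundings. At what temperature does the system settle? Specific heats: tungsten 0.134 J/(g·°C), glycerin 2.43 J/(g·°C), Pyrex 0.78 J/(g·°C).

T_f ≈ 34.0 °C

Net heat exchanged in the isolated system is zero:
688·0.134·(T − 305) + 944·2.43·(T − 24.3) + 347·0.78·(T − 24.3) = 0
92.19(T − 305) + 2293.9(T − 24.3) + 270.66(T − 24.3) = 0
2656.8 T = 90438
T ≈ 34.04 °C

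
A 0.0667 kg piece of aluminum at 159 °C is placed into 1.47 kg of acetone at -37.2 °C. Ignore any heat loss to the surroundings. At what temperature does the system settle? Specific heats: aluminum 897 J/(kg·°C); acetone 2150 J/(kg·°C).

T_f is the heat-capacity-weighted average of the initial temperatures:
T_f = (59.83*159 + 3160.5*(-37.2)) / (59.83 + 3160.5)
    = -108058 / 3220.3 ≈ -33.55 °C

T_f ≈ -33.6 °C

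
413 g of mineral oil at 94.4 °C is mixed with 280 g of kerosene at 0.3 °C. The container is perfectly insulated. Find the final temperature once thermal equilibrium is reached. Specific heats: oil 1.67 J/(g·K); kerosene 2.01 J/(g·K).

Let T be the final temperature. ΣQ_i = 0:
413*1.67*(T − 94.4) + 280*2.01*(T − 0.3) = 0
689.71(T − 94.4) + 562.8(T − 0.3) = 0
(689.71 + 562.8) T = 689.71*94.4 + 562.8*0.3
T = 65277/1252.5 ≈ 52.12 °C

T_f ≈ 52.1 °C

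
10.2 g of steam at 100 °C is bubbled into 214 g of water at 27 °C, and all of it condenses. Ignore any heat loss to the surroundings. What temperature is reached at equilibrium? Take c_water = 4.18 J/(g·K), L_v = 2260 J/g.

T_f ≈ 54.9 °C

Energy balance with sensible and latent terms:
latent heat released on condensation: 10.2·2260 = 23052; condensate cools 100→T: 10.2·4.18·(T − 100) = 42.64(T − 100); original water: 894.52(T − 27)
937.16 T = 23052 + 4263.6 + 24152 = 51468
T ≈ 54.92 °C — below 100 °C, confirming all the steam condensed.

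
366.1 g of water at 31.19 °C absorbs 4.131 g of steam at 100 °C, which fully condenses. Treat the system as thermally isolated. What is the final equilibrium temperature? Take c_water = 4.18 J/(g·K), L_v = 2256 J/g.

Energy conservation, ΣQ = 0:
latent heat released on condensation: 4.131·2256 = 9319.5; condensate cools 100→T: 4.131·4.18·(T − 100) = 17.27(T − 100); water warms: 366.1·4.18·(T − 31.19) = 1530.3(T − 31.19)
1547.6 T = 9319.5 + 1726.8 + 47730 = 58776
T ≈ 37.98 °C, under the boiling point, so the assumption holds.

T_f ≈ 38.0 °C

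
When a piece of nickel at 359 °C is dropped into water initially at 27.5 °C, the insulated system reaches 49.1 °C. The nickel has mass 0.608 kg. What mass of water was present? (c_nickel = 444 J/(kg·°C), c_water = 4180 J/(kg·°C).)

Let T be the final temperature. ΣQ_i = 0:
0.608×444×(49.1 − 359) + m×4180×(49.1 − 27.5) = 0
90288 m = 83658
m = 83658/90288 ≈ 0.9266 kg

m ≈ 0.927 kg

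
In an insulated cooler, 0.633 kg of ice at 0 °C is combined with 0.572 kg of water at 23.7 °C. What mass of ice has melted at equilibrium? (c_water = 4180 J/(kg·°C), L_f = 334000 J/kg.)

m_melted ≈ 0.17 kg

Heat available from the water dropping to 0 °C: 0.572×4180×23.7 = 56666 J.
Fully melting the ice requires m_ice L_f = 0.633×334000 = 211422 J.
56666 J < 211422 J, so only part of the ice melts and the system sits at 0 °C.
m_melted×334000 = 56666  ⇒  m_melted ≈ 0.1697 kg.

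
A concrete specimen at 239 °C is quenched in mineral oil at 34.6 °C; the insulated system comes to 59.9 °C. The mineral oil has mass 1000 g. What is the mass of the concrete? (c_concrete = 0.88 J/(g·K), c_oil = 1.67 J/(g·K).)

Heat lost by the concrete = heat gained by the oil:
m×0.88×(239 − 59.9) = 1000×1.67×(59.9 − 34.6)
157.61 m = 42251  ⇒  m ≈ 268.1 g

m ≈ 268 g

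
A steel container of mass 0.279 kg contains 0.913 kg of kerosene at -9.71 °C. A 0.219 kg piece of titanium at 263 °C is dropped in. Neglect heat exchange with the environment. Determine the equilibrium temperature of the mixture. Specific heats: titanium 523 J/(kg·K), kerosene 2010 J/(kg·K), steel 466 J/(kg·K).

T_f ≈ 5.3 °C

Taking heat into each body as positive, Σ m c ΔT = 0:
0.219*523*(T − 263) + 0.913*2010*(T − (-9.71)) + 0.279*466*(T − (-9.71)) = 0
114.54(T − 263) + 1835.1(T − (-9.71)) + 130.01(T − (-9.71)) = 0
2079.7 T = 11042
T = 11042/2079.7 ≈ 5.31 °C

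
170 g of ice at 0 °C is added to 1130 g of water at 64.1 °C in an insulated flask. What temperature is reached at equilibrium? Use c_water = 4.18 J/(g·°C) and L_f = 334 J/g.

T_f ≈ 45.3 °C

Setting the total heat transfer to zero:
melt ice: 170×334 = 56780
  warm the meltwater: 710.6 T
  water: 4723.4(T − 64.1)
5434 T = 302770 − 56780 = 245990
T ≈ 45.27 °C. Since T > 0 °C, the all-ice-melts assumption holds.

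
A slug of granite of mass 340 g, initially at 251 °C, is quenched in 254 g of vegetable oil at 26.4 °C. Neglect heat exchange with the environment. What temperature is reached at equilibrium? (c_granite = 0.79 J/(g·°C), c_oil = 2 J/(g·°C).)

Set heat shed by the hot body equal to heat absorbed by the cold body:
340×0.79×(251 − T) = 254×2×(T − 26.4)
268.6(251 − T) = 508(T − 26.4)
776.6 T = 80830  ⇒  T ≈ 104.08 °C

T_f ≈ 104.1 °C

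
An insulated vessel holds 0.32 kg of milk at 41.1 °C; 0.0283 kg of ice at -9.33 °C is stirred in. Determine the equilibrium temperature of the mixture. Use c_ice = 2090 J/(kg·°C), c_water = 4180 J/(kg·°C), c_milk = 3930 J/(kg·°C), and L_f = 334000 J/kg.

T_f ≈ 30.3 °C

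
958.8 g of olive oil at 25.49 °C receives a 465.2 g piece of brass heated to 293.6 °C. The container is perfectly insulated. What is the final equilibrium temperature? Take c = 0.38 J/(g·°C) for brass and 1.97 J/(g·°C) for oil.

|Q_brass| = |Q_oil|:
465.2*0.38*(293.6 − T) = 958.8*1.97*(T − 25.49)
176.78(293.6 − T) = 1888.8(T − 25.49)
2065.6 T = 100048  ⇒  T ≈ 48.43 °C

T_f ≈ 48.4 °C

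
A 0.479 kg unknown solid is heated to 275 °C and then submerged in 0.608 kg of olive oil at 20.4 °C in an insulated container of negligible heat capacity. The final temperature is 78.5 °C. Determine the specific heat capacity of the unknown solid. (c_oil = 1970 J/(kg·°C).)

c ≈ 739 J/(kg·°C)

Heat gained plus heat lost sum to zero:
0.479·c·(78.5 − 275) + 0.608·1970·(78.5 − 20.4) = 0
-94.12 c = -69590
c = -69590/-94.12 ≈ 739.3 J/(kg·°C)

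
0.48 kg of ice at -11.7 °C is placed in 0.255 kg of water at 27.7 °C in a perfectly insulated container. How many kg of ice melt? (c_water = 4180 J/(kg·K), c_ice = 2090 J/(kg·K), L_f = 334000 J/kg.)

Water can give up m c ΔT = 0.255·4180·27.7 = 29525 J before reaching 0 °C.
Warming the ice to 0 °C takes 0.48·2090·11.7 = 11737 J, leaving 17788 J for melting.
Fully melting the ice requires m_ice L_f = 0.48·334000 = 160320 J.
Since 17788 < 160320 J, not all the ice melts; equilibrium is at 0 °C.
m_melt = 17788 / L_f = 0.05326 kg.

m_melted ≈ 0.0533 kg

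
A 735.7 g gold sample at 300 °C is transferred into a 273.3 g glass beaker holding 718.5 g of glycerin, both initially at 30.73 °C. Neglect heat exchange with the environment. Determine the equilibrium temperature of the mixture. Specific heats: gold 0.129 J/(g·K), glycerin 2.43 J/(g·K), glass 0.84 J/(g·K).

T_f ≈ 43.1 °C

Conservation of energy gives ΣQ = 0:
735.7·0.129·(T − 300) + 718.5·2.43·(T − 30.73) + 273.3·0.84·(T − 30.73) = 0
(94.91 + 1746 + 229.57) T = 94.91·300 + 1746·30.73 + 229.57·30.73
T = 89180 / 2070.4 = 43.1 °C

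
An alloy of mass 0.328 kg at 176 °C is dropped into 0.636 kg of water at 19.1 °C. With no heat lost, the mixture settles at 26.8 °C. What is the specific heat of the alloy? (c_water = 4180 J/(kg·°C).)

c ≈ 418 J/(kg·°C)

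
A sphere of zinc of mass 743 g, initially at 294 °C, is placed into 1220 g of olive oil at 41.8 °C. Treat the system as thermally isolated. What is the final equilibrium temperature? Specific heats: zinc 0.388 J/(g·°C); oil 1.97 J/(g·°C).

T_f ≈ 68.8 °C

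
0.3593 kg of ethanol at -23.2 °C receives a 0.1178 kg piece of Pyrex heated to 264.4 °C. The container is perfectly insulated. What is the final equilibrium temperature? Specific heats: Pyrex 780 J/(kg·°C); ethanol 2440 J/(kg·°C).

Let T be the final temperature. ΣQ_i = 0:
0.1178×780×(T − 264.4) + 0.3593×2440×(T − (-23.2)) = 0
968.58 T = 3954.9
T ≈ 4.08 °C

T_f ≈ 4.1 °C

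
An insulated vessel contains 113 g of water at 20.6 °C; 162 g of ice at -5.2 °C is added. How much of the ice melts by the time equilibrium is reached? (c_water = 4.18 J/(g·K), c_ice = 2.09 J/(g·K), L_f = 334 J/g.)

m_melted ≈ 23.9 g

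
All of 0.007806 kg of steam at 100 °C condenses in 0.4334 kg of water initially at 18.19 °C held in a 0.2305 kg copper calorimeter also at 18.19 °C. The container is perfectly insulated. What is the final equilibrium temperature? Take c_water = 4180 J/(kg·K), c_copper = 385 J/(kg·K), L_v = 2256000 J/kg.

T_f ≈ 28.7 °C

Heat gained plus heat lost sum to zero:
latent heat released on condensation: 0.007806×2256000 = 17610
  condensate cools 100→T: 0.007806×4180×(T − 100) = 32.63(T − 100)
  water warms: 0.4334×4180×(T − 18.19) = 1811.6(T − 18.19)
  cup: 88.74(T − 18.19)
1933 T = 17610 + 3262.9 + 34567 = 55441
T ≈ 28.68 °C, under the boiling point, so the assumption holds.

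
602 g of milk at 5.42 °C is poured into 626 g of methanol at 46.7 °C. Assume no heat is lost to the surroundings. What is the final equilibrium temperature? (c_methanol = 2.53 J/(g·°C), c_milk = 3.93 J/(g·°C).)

T_f is the heat-capacity-weighted average of the initial temperatures:
T_f = (1583.8*46.7 + 2365.9*5.42) / (1583.8 + 2365.9)
    = 86785 / 3949.6 ≈ 21.97 °C

T_f ≈ 22.0 °C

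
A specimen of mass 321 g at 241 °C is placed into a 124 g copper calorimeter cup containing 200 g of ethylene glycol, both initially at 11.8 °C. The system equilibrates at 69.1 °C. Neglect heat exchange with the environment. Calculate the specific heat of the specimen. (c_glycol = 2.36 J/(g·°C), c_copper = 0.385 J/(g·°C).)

c ≈ 0.54 J/(g·°C)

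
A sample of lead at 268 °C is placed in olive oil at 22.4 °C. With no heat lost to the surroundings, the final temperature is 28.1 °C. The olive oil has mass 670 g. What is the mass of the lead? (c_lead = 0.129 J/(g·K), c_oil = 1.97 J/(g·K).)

|Q_lead| = |Q_oil|:
m×0.129×(268 − 28.1) = 670×1.97×(28.1 − 22.4)
30.95 m = 7523.4  ⇒  m ≈ 243.1 g

m ≈ 243 g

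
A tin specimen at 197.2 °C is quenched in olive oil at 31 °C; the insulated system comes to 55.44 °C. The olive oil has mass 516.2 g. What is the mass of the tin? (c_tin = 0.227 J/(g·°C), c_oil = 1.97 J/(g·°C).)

m ≈ 772 g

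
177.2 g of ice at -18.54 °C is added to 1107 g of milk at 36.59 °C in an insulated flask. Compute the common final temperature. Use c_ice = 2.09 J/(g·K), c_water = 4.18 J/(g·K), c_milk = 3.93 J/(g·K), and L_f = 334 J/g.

T_f ≈ 18.3 °C

Conservation of energy gives ΣQ = 0:
warm ice to 0 °C: 177.2·2.09·(0 − (-18.54)) = 6866.3
  fusion: m_ice L_f = 177.2·334 = 59185
  warm the meltwater: 740.7 T
  milk: 4350.5(T − 36.59)
5091.2 T = 159185 − 66051 = 93134
T ≈ 18.29 °C. Since T > 0 °C, the all-ice-melts assumption holds.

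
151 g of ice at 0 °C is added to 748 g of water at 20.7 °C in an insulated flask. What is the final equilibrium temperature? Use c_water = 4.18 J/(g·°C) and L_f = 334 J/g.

T_f ≈ 3.8 °C

Conservation of energy gives ΣQ = 0:
latent heat to melt: 151×334 = 50434; meltwater 0→T: 151×4.18×T = 631.18 T; water: 3126.6(T − 20.7)
3757.8 T = 64721 − 50434 = 14287
T ≈ 3.80 °C (positive, so assuming full melt was valid).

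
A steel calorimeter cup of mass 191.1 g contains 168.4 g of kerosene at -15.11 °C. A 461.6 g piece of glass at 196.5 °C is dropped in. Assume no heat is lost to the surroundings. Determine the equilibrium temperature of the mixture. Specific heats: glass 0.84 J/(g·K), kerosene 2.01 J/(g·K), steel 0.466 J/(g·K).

Conservation of energy gives ΣQ = 0:
461.6*0.84*(T − 196.5) + 168.4*2.01*(T − (-15.11)) + 191.1*0.466*(T − (-15.11)) = 0
387.74(T − 196.5) + 338.48(T − (-15.11)) + 89.05(T − (-15.11)) = 0
815.28 T = 69732
T = 69732 / 815.28 = 85.5 °C

T_f ≈ 85.5 °C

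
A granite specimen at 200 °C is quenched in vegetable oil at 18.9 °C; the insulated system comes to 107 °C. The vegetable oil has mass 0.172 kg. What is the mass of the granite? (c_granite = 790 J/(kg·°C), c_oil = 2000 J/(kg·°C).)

|Q_granite| = |Q_oil|:
m×790×(200 − 107) = 0.172×2000×(107 − 18.9)
73470 m = 30306  ⇒  m ≈ 0.4125 kg

m ≈ 0.413 kg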